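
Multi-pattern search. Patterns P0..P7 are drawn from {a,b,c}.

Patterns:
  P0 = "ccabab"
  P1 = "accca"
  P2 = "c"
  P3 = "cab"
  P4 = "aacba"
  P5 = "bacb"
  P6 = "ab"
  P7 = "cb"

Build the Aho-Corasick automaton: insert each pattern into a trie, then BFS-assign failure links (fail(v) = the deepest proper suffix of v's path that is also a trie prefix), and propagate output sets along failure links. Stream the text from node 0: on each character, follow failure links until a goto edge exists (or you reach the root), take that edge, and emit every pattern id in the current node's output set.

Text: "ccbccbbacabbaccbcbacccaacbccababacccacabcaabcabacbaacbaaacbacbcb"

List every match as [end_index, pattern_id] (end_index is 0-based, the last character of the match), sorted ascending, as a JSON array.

Construct AC machine:
Trie (insert patterns):
  n0 'ε': a→7 b→18 c→1
  n1 'c': a→12 b→23 c→2  [P2 ends]
  n2 'cc': a→3
  n3 'cca': b→4
  n4 'ccab': a→5
  n5 'ccaba': b→6
  n6 'ccabab': ·  [P0 ends]
  n7 'a': a→14 b→22 c→8
  n8 'ac': c→9
  n9 'acc': c→10
  n10 'accc': a→11
  n11 'accca': ·  [P1 ends]
  n12 'ca': b→13
  n13 'cab': ·  [P3 ends]
  n14 'aa': c→15
  n15 'aac': b→16
  n16 'aacb': a→17
  n17 'aacba': ·  [P4 ends]
  n18 'b': a→19
  n19 'ba': c→20
  n20 'bac': b→21
  n21 'bacb': ·  [P5 ends]
  n22 'ab': ·  [P6 ends]
  n23 'cb': ·  [P7 ends]

Failure links (BFS by depth):
  fail(1) 'c': from fail(0)=0 chase 'c': 0 ⇒ 0;  out={2}∪out(0)={2}
  fail(7) 'a': from fail(0)=0 chase 'a': 0 ⇒ 0;  out=∅∪out(0)=∅
  fail(18) 'b': from fail(0)=0 chase 'b': 0 ⇒ 0;  out=∅∪out(0)=∅
  fail(2) 'cc': from fail(1)=0 chase 'c': 0 ⇒ 1;  out=∅∪out(1)={2}
  fail(8) 'ac': from fail(7)=0 chase 'c': 0 ⇒ 1;  out=∅∪out(1)={2}
  fail(12) 'ca': from fail(1)=0 chase 'a': 0 ⇒ 7;  out=∅∪out(7)=∅
  fail(14) 'aa': from fail(7)=0 chase 'a': 0 ⇒ 7;  out=∅∪out(7)=∅
  fail(19) 'ba': from fail(18)=0 chase 'a': 0 ⇒ 7;  out=∅∪out(7)=∅
  fail(22) 'ab': from fail(7)=0 chase 'b': 0 ⇒ 18;  out={6}∪out(18)={6}
  fail(23) 'cb': from fail(1)=0 chase 'b': 0 ⇒ 18;  out={7}∪out(18)={7}
  fail(3) 'cca': from fail(2)=1 chase 'a': 1 ⇒ 12;  out=∅∪out(12)=∅
  fail(9) 'acc': from fail(8)=1 chase 'c': 1 ⇒ 2;  out=∅∪out(2)={2}
  fail(13) 'cab': from fail(12)=7 chase 'b': 7 ⇒ 22;  out={3}∪out(22)={3,6}
  fail(15) 'aac': from fail(14)=7 chase 'c': 7 ⇒ 8;  out=∅∪out(8)={2}
  fail(20) 'bac': from fail(19)=7 chase 'c': 7 ⇒ 8;  out=∅∪out(8)={2}
  fail(4) 'ccab': from fail(3)=12 chase 'b': 12 ⇒ 13;  out=∅∪out(13)={3,6}
  fail(10) 'accc': from fail(9)=2 chase 'c': 2→1 ⇒ 2;  out=∅∪out(2)={2}
  fail(16) 'aacb': from fail(15)=8 chase 'b': 8→1 ⇒ 23;  out=∅∪out(23)={7}
  fail(21) 'bacb': from fail(20)=8 chase 'b': 8→1 ⇒ 23;  out={5}∪out(23)={5,7}
  fail(5) 'ccaba': from fail(4)=13 chase 'a': 13→22→18 ⇒ 19;  out=∅∪out(19)=∅
  fail(11) 'accca': from fail(10)=2 chase 'a': 2 ⇒ 3;  out={1}∪out(3)={1}
  fail(17) 'aacba': from fail(16)=23 chase 'a': 23→18 ⇒ 19;  out={4}∪out(19)={4}
  fail(6) 'ccabab': from fail(5)=19 chase 'b': 19→7 ⇒ 22;  out={0}∪out(22)={0,6}

Text stream:
pos 0 'c': at 1  ** P2@[0:0]
pos 1 'c': at 2  ** P2@[1:1]
pos 2 'b': at 23 (fail-walked)  ** P7@[1:2]
pos 3 'c': at 1 (fail-walked)  ** P2@[3:3]
pos 4 'c': at 2  ** P2@[4:4]
pos 5 'b': at 23 (fail-walked)  ** P7@[4:5]
pos 6 'b': at 18 (fail-walked)
pos 7 'a': at 19
pos 8 'c': at 20  ** P2@[8:8]
pos 9 'a': at 12 (fail-walked)
pos 10 'b': at 13  ** P3@[8:10],P6@[9:10]
pos 11 'b': at 18 (fail-walked)
pos 12 'a': at 19
pos 13 'c': at 20  ** P2@[13:13]
pos 14 'c': at 9 (fail-walked)  ** P2@[14:14]
pos 15 'b': at 23 (fail-walked)  ** P7@[14:15]
pos 16 'c': at 1 (fail-walked)  ** P2@[16:16]
pos 17 'b': at 23  ** P7@[16:17]
pos 18 'a': at 19 (fail-walked)
pos 19 'c': at 20  ** P2@[19:19]
pos 20 'c': at 9 (fail-walked)  ** P2@[20:20]
pos 21 'c': at 10  ** P2@[21:21]
pos 22 'a': at 11  ** P1@[18:22]
pos 23 'a': at 14 (fail-walked)
pos 24 'c': at 15  ** P2@[24:24]
pos 25 'b': at 16  ** P7@[24:25]
pos 26 'c': at 1 (fail-walked)  ** P2@[26:26]
pos 27 'c': at 2  ** P2@[27:27]
pos 28 'a': at 3
pos 29 'b': at 4  ** P3@[27:29],P6@[28:29]
pos 30 'a': at 5
pos 31 'b': at 6  ** P0@[26:31],P6@[30:31]
pos 32 'a': at 19 (fail-walked)
pos 33 'c': at 20  ** P2@[33:33]
pos 34 'c': at 9 (fail-walked)  ** P2@[34:34]
pos 35 'c': at 10  ** P2@[35:35]
pos 36 'a': at 11  ** P1@[32:36]
pos 37 'c': at 8 (fail-walked)  ** P2@[37:37]
pos 38 'a': at 12 (fail-walked)
pos 39 'b': at 13  ** P3@[37:39],P6@[38:39]
pos 40 'c': at 1 (fail-walked)  ** P2@[40:40]
pos 41 'a': at 12
pos 42 'a': at 14 (fail-walked)
pos 43 'b': at 22 (fail-walked)  ** P6@[42:43]
pos 44 'c': at 1 (fail-walked)  ** P2@[44:44]
pos 45 'a': at 12
pos 46 'b': at 13  ** P3@[44:46],P6@[45:46]
pos 47 'a': at 19 (fail-walked)
pos 48 'c': at 20  ** P2@[48:48]
pos 49 'b': at 21  ** P5@[46:49],P7@[48:49]
pos 50 'a': at 19 (fail-walked)
pos 51 'a': at 14 (fail-walked)
pos 52 'c': at 15  ** P2@[52:52]
pos 53 'b': at 16  ** P7@[52:53]
pos 54 'a': at 17  ** P4@[50:54]
pos 55 'a': at 14 (fail-walked)
pos 56 'a': at 14 (fail-walked)
pos 57 'c': at 15  ** P2@[57:57]
pos 58 'b': at 16  ** P7@[57:58]
pos 59 'a': at 17  ** P4@[55:59]
pos 60 'c': at 20 (fail-walked)  ** P2@[60:60]
pos 61 'b': at 21  ** P5@[58:61],P7@[60:61]
pos 62 'c': at 1 (fail-walked)  ** P2@[62:62]
pos 63 'b': at 23  ** P7@[62:63]

All matches (sorted): [[0,2],[1,2],[2,7],[3,2],[4,2],[5,7],[8,2],[10,3],[10,6],[13,2],[14,2],[15,7],[16,2],[17,7],[19,2],[20,2],[21,2],[22,1],[24,2],[25,7],[26,2],[27,2],[29,3],[29,6],[31,0],[31,6],[33,2],[34,2],[35,2],[36,1],[37,2],[39,3],[39,6],[40,2],[43,6],[44,2],[46,3],[46,6],[48,2],[49,5],[49,7],[52,2],[53,7],[54,4],[57,2],[58,7],[59,4],[60,2],[61,5],[61,7],[62,2],[63,7]]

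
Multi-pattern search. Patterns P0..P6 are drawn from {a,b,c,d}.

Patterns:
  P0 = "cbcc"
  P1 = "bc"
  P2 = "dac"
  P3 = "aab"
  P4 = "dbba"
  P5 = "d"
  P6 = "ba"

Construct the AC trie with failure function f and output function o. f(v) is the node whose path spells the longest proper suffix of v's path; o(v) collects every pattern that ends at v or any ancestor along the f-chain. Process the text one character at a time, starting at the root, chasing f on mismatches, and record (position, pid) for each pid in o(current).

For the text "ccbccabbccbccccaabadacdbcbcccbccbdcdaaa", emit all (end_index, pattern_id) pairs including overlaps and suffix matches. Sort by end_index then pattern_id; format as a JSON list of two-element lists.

Build:
Trie nodes:
  0='ε' goto a→10 b→5 c→1 d→7
  1='c' goto b→2
  2='cb' goto c→3
  3='cbc' goto c→4
  4='cbcc' goto ·  ←P0
  5='b' goto a→16 c→6
  6='bc' goto ·  ←P1
  7='d' goto a→8 b→13  ←P5
  8='da' goto c→9
  9='dac' goto ·  ←P2
  10='a' goto a→11
  11='aa' goto b→12
  12='aab' goto ·  ←P3
  13='db' goto b→14
  14='dbb' goto a→15
  15='dbba' goto ·  ←P4
  16='ba' goto ·  ←P6

BFS fail/out derivation:
  n1('c'): parent n0 fail=0; on 'c' 0 → fail=0;  out ∅∪∅=∅
  n5('b'): parent n0 fail=0; on 'b' 0 → fail=0;  out ∅∪∅=∅
  n7('d'): parent n0 fail=0; on 'd' 0 → fail=0;  out {5}∪∅={5}
  n10('a'): parent n0 fail=0; on 'a' 0 → fail=0;  out ∅∪∅=∅
  n2('cb'): parent n1 fail=0; on 'b' 0 → fail=5;  out ∅∪∅=∅
  n6('bc'): parent n5 fail=0; on 'c' 0 → fail=1;  out {1}∪∅={1}
  n8('da'): parent n7 fail=0; on 'a' 0 → fail=10;  out ∅∪∅=∅
  n11('aa'): parent n10 fail=0; on 'a' 0 → fail=10;  out ∅∪∅=∅
  n13('db'): parent n7 fail=0; on 'b' 0 → fail=5;  out ∅∪∅=∅
  n16('ba'): parent n5 fail=0; on 'a' 0 → fail=10;  out {6}∪∅={6}
  n3('cbc'): parent n2 fail=5; on 'c' 5 → fail=6;  out ∅∪{1}={1}
  n9('dac'): parent n8 fail=10; on 'c' 10→0 → fail=1;  out {2}∪∅={2}
  n12('aab'): parent n11 fail=10; on 'b' 10→0 → fail=5;  out {3}∪∅={3}
  n14('dbb'): parent n13 fail=5; on 'b' 5→0 → fail=5;  out ∅∪∅=∅
  n4('cbcc'): parent n3 fail=6; on 'c' 6→1→0 → fail=1;  out {0}∪∅={0}
  n15('dbba'): parent n14 fail=5; on 'a' 5 → fail=16;  out {4}∪{6}={4,6}

Run:
pos 0 'c': at 1
pos 1 'c': at 1 (fail-walked)
pos 2 'b': at 2
pos 3 'c': at 3  → match P1@[2:3]
pos 4 'c': at 4  → match P0@[1:4]
pos 5 'a': at 10 (fail-walked)
pos 6 'b': at 5 (fail-walked)
pos 7 'b': at 5 (fail-walked)
pos 8 'c': at 6  → match P1@[7:8]
pos 9 'c': at 1 (fail-walked)
pos 10 'b': at 2
pos 11 'c': at 3  → match P1@[10:11]
pos 12 'c': at 4  → match P0@[9:12]
pos 13 'c': at 1 (fail-walked)
pos 14 'c': at 1 (fail-walked)
pos 15 'a': at 10 (fail-walked)
pos 16 'a': at 11
pos 17 'b': at 12  → match P3@[15:17]
pos 18 'a': at 16 (fail-walked)  → match P6@[17:18]
pos 19 'd': at 7 (fail-walked)  → match P5@[19:19]
pos 20 'a': at 8
pos 21 'c': at 9  → match P2@[19:21]
pos 22 'd': at 7 (fail-walked)  → match P5@[22:22]
pos 23 'b': at 13
pos 24 'c': at 6 (fail-walked)  → match P1@[23:24]
pos 25 'b': at 2 (fail-walked)
pos 26 'c': at 3  → match P1@[25:26]
pos 27 'c': at 4  → match P0@[24:27]
pos 28 'c': at 1 (fail-walked)
pos 29 'b': at 2
pos 30 'c': at 3  → match P1@[29:30]
pos 31 'c': at 4  → match P0@[28:31]
pos 32 'b': at 2 (fail-walked)
pos 33 'd': at 7 (fail-walked)  → match P5@[33:33]
pos 34 'c': at 1 (fail-walked)
pos 35 'd': at 7 (fail-walked)  → match P5@[35:35]
pos 36 'a': at 8
pos 37 'a': at 11 (fail-walked)
pos 38 'a': at 11 (fail-walked)

All matches (sorted): [[3,1],[4,0],[8,1],[11,1],[12,0],[17,3],[18,6],[19,5],[21,2],[22,5],[24,1],[26,1],[27,0],[30,1],[31,0],[33,5],[35,5]]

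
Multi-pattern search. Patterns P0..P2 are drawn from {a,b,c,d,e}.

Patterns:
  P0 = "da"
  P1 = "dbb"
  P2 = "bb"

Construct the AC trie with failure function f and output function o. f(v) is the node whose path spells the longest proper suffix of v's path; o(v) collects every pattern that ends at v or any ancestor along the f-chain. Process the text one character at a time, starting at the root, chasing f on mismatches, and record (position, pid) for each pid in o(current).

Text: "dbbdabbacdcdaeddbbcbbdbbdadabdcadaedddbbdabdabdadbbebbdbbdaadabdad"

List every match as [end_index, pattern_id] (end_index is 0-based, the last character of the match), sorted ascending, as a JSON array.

Build:
Trie (insert patterns):
  n0 'ε': b→5 d→1
  n1 'd': a→2 b→3
  n2 'da': ·  [P0 ends]
  n3 'db': b→4
  n4 'dbb': ·  [P1 ends]
  n5 'b': b→6
  n6 'bb': ·  [P2 ends]

Failure links (BFS by depth):
  n1('d'): parent n0 fail=0; on 'd' 0 → fail=0;  out ∅∪∅=∅
  n5('b'): parent n0 fail=0; on 'b' 0 → fail=0;  out ∅∪∅=∅
  n2('da'): parent n1 fail=0; on 'a' 0 → fail=0;  out {0}∪∅={0}
  n3('db'): parent n1 fail=0; on 'b' 0 → fail=5;  out ∅∪∅=∅
  n6('bb'): parent n5 fail=0; on 'b' 0 → fail=5;  out {2}∪∅={2}
  n4('dbb'): parent n3 fail=5; on 'b' 5 → fail=6;  out {1}∪{2}={1,2}

Text stream:
i=0 'd': node 0→1
i=1 'b': node 1→3
i=2 'b': node 3→4  ** P1@[0:2],P2@[1:2]
i=3 'd': node 4→1 (fail-walked)
i=4 'a': node 1→2  ** P0@[3:4]
i=5 'b': node 2→5 (fail-walked)
i=6 'b': node 5→6  ** P2@[5:6]
i=7 'a': node 6→0 (fail-walked)
i=8 'c': node 0→0
i=9 'd': node 0→1
i=10 'c': node 1→0 (fail-walked)
i=11 'd': node 0→1
i=12 'a': node 1→2  ** P0@[11:12]
i=13 'e': node 2→0 (fail-walked)
i=14 'd': node 0→1
i=15 'd': node 1→1 (fail-walked)
i=16 'b': node 1→3
i=17 'b': node 3→4  ** P1@[15:17],P2@[16:17]
i=18 'c': node 4→0 (fail-walked)
i=19 'b': node 0→5
i=20 'b': node 5→6  ** P2@[19:20]
i=21 'd': node 6→1 (fail-walked)
i=22 'b': node 1→3
i=23 'b': node 3→4  ** P1@[21:23],P2@[22:23]
i=24 'd': node 4→1 (fail-walked)
i=25 'a': node 1→2  ** P0@[24:25]
i=26 'd': node 2→1 (fail-walked)
i=27 'a': node 1→2  ** P0@[26:27]
i=28 'b': node 2→5 (fail-walked)
i=29 'd': node 5→1 (fail-walked)
i=30 'c': node 1→0 (fail-walked)
i=31 'a': node 0→0
i=32 'd': node 0→1
i=33 'a': node 1→2  ** P0@[32:33]
i=34 'e': node 2→0 (fail-walked)
i=35 'd': node 0→1
i=36 'd': node 1→1 (fail-walked)
i=37 'd': node 1→1 (fail-walked)
i=38 'b': node 1→3
i=39 'b': node 3→4  ** P1@[37:39],P2@[38:39]
i=40 'd': node 4→1 (fail-walked)
i=41 'a': node 1→2  ** P0@[40:41]
i=42 'b': node 2→5 (fail-walked)
i=43 'd': node 5→1 (fail-walked)
i=44 'a': node 1→2  ** P0@[43:44]
i=45 'b': node 2→5 (fail-walked)
i=46 'd': node 5→1 (fail-walked)
i=47 'a': node 1→2  ** P0@[46:47]
i=48 'd': node 2→1 (fail-walked)
i=49 'b': node 1→3
i=50 'b': node 3→4  ** P1@[48:50],P2@[49:50]
i=51 'e': node 4→0 (fail-walked)
i=52 'b': node 0→5
i=53 'b': node 5→6  ** P2@[52:53]
i=54 'd': node 6→1 (fail-walked)
i=55 'b': node 1→3
i=56 'b': node 3→4  ** P1@[54:56],P2@[55:56]
i=57 'd': node 4→1 (fail-walked)
i=58 'a': node 1→2  ** P0@[57:58]
i=59 'a': node 2→0 (fail-walked)
i=60 'd': node 0→1
i=61 'a': node 1→2  ** P0@[60:61]
i=62 'b': node 2→5 (fail-walked)
i=63 'd': node 5→1 (fail-walked)
i=64 'a': node 1→2  ** P0@[63:64]
i=65 'd': node 2→1 (fail-walked)

Result: [[2,1],[2,2],[4,0],[6,2],[12,0],[17,1],[17,2],[20,2],[23,1],[23,2],[25,0],[27,0],[33,0],[39,1],[39,2],[41,0],[44,0],[47,0],[50,1],[50,2],[53,2],[56,1],[56,2],[58,0],[61,0],[64,0]]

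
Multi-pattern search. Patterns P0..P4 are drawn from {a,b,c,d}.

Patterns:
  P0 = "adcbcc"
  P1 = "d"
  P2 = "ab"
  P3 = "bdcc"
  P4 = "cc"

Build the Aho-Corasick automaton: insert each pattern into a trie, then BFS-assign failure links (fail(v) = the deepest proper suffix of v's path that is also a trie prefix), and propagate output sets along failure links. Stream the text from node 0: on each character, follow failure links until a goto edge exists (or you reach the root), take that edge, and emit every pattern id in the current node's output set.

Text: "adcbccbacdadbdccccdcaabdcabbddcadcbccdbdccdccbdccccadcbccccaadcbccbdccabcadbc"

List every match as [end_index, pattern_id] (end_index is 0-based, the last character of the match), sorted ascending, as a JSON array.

Build:
Trie nodes:
  n0 'ε': a→1 b→9 c→13 d→7
  n1 'a': b→8 d→2
  n2 'ad': c→3
  n3 'adc': b→4
  n4 'adcb': c→5
  n5 'adcbc': c→6
  n6 'adcbcc': ·  [P0 ends]
  n7 'd': ·  [P1 ends]
  n8 'ab': ·  [P2 ends]
  n9 'b': d→10
  n10 'bd': c→11
  n11 'bdc': c→12
  n12 'bdcc': ·  [P3 ends]
  n13 'c': c→14
  n14 'cc': ·  [P4 ends]

BFS fail/out derivation:
  n1('a'): parent n0 fail=0; on 'a' 0 → fail=0;  out ∅∪∅=∅
  n7('d'): parent n0 fail=0; on 'd' 0 → fail=0;  out {1}∪∅={1}
  n9('b'): parent n0 fail=0; on 'b' 0 → fail=0;  out ∅∪∅=∅
  n13('c'): parent n0 fail=0; on 'c' 0 → fail=0;  out ∅∪∅=∅
  n2('ad'): parent n1 fail=0; on 'd' 0 → fail=7;  out ∅∪{1}={1}
  n8('ab'): parent n1 fail=0; on 'b' 0 → fail=9;  out {2}∪∅={2}
  n10('bd'): parent n9 fail=0; on 'd' 0 → fail=7;  out ∅∪{1}={1}
  n14('cc'): parent n13 fail=0; on 'c' 0 → fail=13;  out {4}∪∅={4}
  n3('adc'): parent n2 fail=7; on 'c' 7→0 → fail=13;  out ∅∪∅=∅
  n11('bdc'): parent n10 fail=7; on 'c' 7→0 → fail=13;  out ∅∪∅=∅
  n4('adcb'): parent n3 fail=13; on 'b' 13→0 → fail=9;  out ∅∪∅=∅
  n12('bdcc'): parent n11 fail=13; on 'c' 13 → fail=14;  out {3}∪{4}={3,4}
  n5('adcbc'): parent n4 fail=9; on 'c' 9→0 → fail=13;  out ∅∪∅=∅
  n6('adcbcc'): parent n5 fail=13; on 'c' 13 → fail=14;  out {0}∪{4}={0,4}

Scan:
i=0 'a': node 0→1
i=1 'd': node 1→2  ** P1@[1:1]
i=2 'c': node 2→3
i=3 'b': node 3→4
i=4 'c': node 4→5
i=5 'c': node 5→6  ** P0@[0:5],P4@[4:5]
i=6 'b': node 6→9 (fail-walked)
i=7 'a': node 9→1 (fail-walked)
i=8 'c': node 1→13 (fail-walked)
i=9 'd': node 13→7 (fail-walked)  ** P1@[9:9]
i=10 'a': node 7→1 (fail-walked)
i=11 'd': node 1→2  ** P1@[11:11]
i=12 'b': node 2→9 (fail-walked)
i=13 'd': node 9→10  ** P1@[13:13]
i=14 'c': node 10→11
i=15 'c': node 11→12  ** P3@[12:15],P4@[14:15]
i=16 'c': node 12→14 (fail-walked)  ** P4@[15:16]
i=17 'c': node 14→14 (fail-walked)  ** P4@[16:17]
i=18 'd': node 14→7 (fail-walked)  ** P1@[18:18]
i=19 'c': node 7→13 (fail-walked)
i=20 'a': node 13→1 (fail-walked)
i=21 'a': node 1→1 (fail-walked)
i=22 'b': node 1→8  ** P2@[21:22]
i=23 'd': node 8→10 (fail-walked)  ** P1@[23:23]
i=24 'c': node 10→11
i=25 'a': node 11→1 (fail-walked)
i=26 'b': node 1→8  ** P2@[25:26]
i=27 'b': node 8→9 (fail-walked)
i=28 'd': node 9→10  ** P1@[28:28]
i=29 'd': node 10→7 (fail-walked)  ** P1@[29:29]
i=30 'c': node 7→13 (fail-walked)
i=31 'a': node 13→1 (fail-walked)
i=32 'd': node 1→2  ** P1@[32:32]
i=33 'c': node 2→3
i=34 'b': node 3→4
i=35 'c': node 4→5
i=36 'c': node 5→6  ** P0@[31:36],P4@[35:36]
i=37 'd': node 6→7 (fail-walked)  ** P1@[37:37]
i=38 'b': node 7→9 (fail-walked)
i=39 'd': node 9→10  ** P1@[39:39]
i=40 'c': node 10→11
i=41 'c': node 11→12  ** P3@[38:41],P4@[40:41]
i=42 'd': node 12→7 (fail-walked)  ** P1@[42:42]
i=43 'c': node 7→13 (fail-walked)
i=44 'c': node 13→14  ** P4@[43:44]
i=45 'b': node 14→9 (fail-walked)
i=46 'd': node 9→10  ** P1@[46:46]
i=47 'c': node 10→11
i=48 'c': node 11→12  ** P3@[45:48],P4@[47:48]
i=49 'c': node 12→14 (fail-walked)  ** P4@[48:49]
i=50 'c': node 14→14 (fail-walked)  ** P4@[49:50]
i=51 'a': node 14→1 (fail-walked)
i=52 'd': node 1→2  ** P1@[52:52]
i=53 'c': node 2→3
i=54 'b': node 3→4
i=55 'c': node 4→5
i=56 'c': node 5→6  ** P0@[51:56],P4@[55:56]
i=57 'c': node 6→14 (fail-walked)  ** P4@[56:57]
i=58 'c': node 14→14 (fail-walked)  ** P4@[57:58]
i=59 'a': node 14→1 (fail-walked)
i=60 'a': node 1→1 (fail-walked)
i=61 'd': node 1→2  ** P1@[61:61]
i=62 'c': node 2→3
i=63 'b': node 3→4
i=64 'c': node 4→5
i=65 'c': node 5→6  ** P0@[60:65],P4@[64:65]
i=66 'b': node 6→9 (fail-walked)
i=67 'd': node 9→10  ** P1@[67:67]
i=68 'c': node 10→11
i=69 'c': node 11→12  ** P3@[66:69],P4@[68:69]
i=70 'a': node 12→1 (fail-walked)
i=71 'b': node 1→8  ** P2@[70:71]
i=72 'c': node 8→13 (fail-walked)
i=73 'a': node 13→1 (fail-walked)
i=74 'd': node 1→2  ** P1@[74:74]
i=75 'b': node 2→9 (fail-walked)
i=76 'c': node 9→13 (fail-walked)

Result: [[1,1],[5,0],[5,4],[9,1],[11,1],[13,1],[15,3],[15,4],[16,4],[17,4],[18,1],[22,2],[23,1],[26,2],[28,1],[29,1],[32,1],[36,0],[36,4],[37,1],[39,1],[41,3],[41,4],[42,1],[44,4],[46,1],[48,3],[48,4],[49,4],[50,4],[52,1],[56,0],[56,4],[57,4],[58,4],[61,1],[65,0],[65,4],[67,1],[69,3],[69,4],[71,2],[74,1]]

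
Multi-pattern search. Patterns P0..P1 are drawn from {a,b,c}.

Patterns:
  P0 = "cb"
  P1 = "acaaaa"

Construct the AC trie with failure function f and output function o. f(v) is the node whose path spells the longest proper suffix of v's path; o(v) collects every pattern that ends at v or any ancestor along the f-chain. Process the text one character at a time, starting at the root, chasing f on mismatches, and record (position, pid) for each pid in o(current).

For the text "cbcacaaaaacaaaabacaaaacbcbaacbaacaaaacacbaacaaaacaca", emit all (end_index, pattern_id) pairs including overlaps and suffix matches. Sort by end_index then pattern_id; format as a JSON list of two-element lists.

Build:
Trie nodes:
  n0 'ε': a→3 c→1
  n1 'c': b→2
  n2 'cb': ·  ←P0
  n3 'a': c→4
  n4 'ac': a→5
  n5 'aca': a→6
  n6 'acaa': a→7
  n7 'acaaa': a→8
  n8 'acaaaa': ·  ←P1

Failure links (BFS by depth):
  n1('c'): parent n0 fail=0; on 'c' 0 → fail=0;  out ∅∪∅=∅
  n3('a'): parent n0 fail=0; on 'a' 0 → fail=0;  out ∅∪∅=∅
  n2('cb'): parent n1 fail=0; on 'b' 0 → fail=0;  out {0}∪∅={0}
  n4('ac'): parent n3 fail=0; on 'c' 0 → fail=1;  out ∅∪∅=∅
  n5('aca'): parent n4 fail=1; on 'a' 1→0 → fail=3;  out ∅∪∅=∅
  n6('acaa'): parent n5 fail=3; on 'a' 3→0 → fail=3;  out ∅∪∅=∅
  n7('acaaa'): parent n6 fail=3; on 'a' 3→0 → fail=3;  out ∅∪∅=∅
  n8('acaaaa'): parent n7 fail=3; on 'a' 3→0 → fail=3;  out {1}∪∅={1}

Scan:
[0] read 'c'  n0⇒n1
[1] read 'b'  n1⇒n2  emit P0@[0:1]
[2] read 'c'  n2⇒n1 (via fail)
[3] read 'a'  n1⇒n3 (via fail)
[4] read 'c'  n3⇒n4
[5] read 'a'  n4⇒n5
[6] read 'a'  n5⇒n6
[7] read 'a'  n6⇒n7
[8] read 'a'  n7⇒n8  emit P1@[3:8]
[9] read 'a'  n8⇒n3 (via fail)
[10] read 'c'  n3⇒n4
[11] read 'a'  n4⇒n5
[12] read 'a'  n5⇒n6
[13] read 'a'  n6⇒n7
[14] read 'a'  n7⇒n8  emit P1@[9:14]
[15] read 'b'  n8⇒n0 (via fail)
[16] read 'a'  n0⇒n3
[17] read 'c'  n3⇒n4
[18] read 'a'  n4⇒n5
[19] read 'a'  n5⇒n6
[20] read 'a'  n6⇒n7
[21] read 'a'  n7⇒n8  emit P1@[16:21]
[22] read 'c'  n8⇒n4 (via fail)
[23] read 'b'  n4⇒n2 (via fail)  emit P0@[22:23]
[24] read 'c'  n2⇒n1 (via fail)
[25] read 'b'  n1⇒n2  emit P0@[24:25]
[26] read 'a'  n2⇒n3 (via fail)
[27] read 'a'  n3⇒n3 (via fail)
[28] read 'c'  n3⇒n4
[29] read 'b'  n4⇒n2 (via fail)  emit P0@[28:29]
[30] read 'a'  n2⇒n3 (via fail)
[31] read 'a'  n3⇒n3 (via fail)
[32] read 'c'  n3⇒n4
[33] read 'a'  n4⇒n5
[34] read 'a'  n5⇒n6
[35] read 'a'  n6⇒n7
[36] read 'a'  n7⇒n8  emit P1@[31:36]
[37] read 'c'  n8⇒n4 (via fail)
[38] read 'a'  n4⇒n5
[39] read 'c'  n5⇒n4 (via fail)
[40] read 'b'  n4⇒n2 (via fail)  emit P0@[39:40]
[41] read 'a'  n2⇒n3 (via fail)
[42] read 'a'  n3⇒n3 (via fail)
[43] read 'c'  n3⇒n4
[44] read 'a'  n4⇒n5
[45] read 'a'  n5⇒n6
[46] read 'a'  n6⇒n7
[47] read 'a'  n7⇒n8  emit P1@[42:47]
[48] read 'c'  n8⇒n4 (via fail)
[49] read 'a'  n4⇒n5
[50] read 'c'  n5⇒n4 (via fail)
[51] read 'a'  n4⇒n5

Matches: [[1,0],[8,1],[14,1],[21,1],[23,0],[25,0],[29,0],[36,1],[40,0],[47,1]]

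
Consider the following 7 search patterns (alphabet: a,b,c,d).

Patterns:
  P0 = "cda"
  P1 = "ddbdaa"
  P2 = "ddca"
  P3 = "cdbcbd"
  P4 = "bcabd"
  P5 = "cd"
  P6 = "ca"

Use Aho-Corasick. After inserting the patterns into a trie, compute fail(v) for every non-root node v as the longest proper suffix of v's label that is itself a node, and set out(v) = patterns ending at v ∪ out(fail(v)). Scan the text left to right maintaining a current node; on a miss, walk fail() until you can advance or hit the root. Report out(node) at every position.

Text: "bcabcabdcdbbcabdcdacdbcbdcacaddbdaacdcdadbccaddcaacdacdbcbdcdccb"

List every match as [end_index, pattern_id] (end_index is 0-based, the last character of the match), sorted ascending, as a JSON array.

Build automaton:
Trie (insert patterns):
  0='ε' goto b→16 c→1 d→4
  1='c' goto a→21 d→2
  2='cd' goto a→3 b→12  [P5 ends]
  3='cda' goto ·  [P0 ends]
  4='d' goto d→5
  5='dd' goto b→6 c→10
  6='ddb' goto d→7
  7='ddbd' goto a→8
  8='ddbda' goto a→9
  9='ddbdaa' goto ·  [P1 ends]
  10='ddc' goto a→11
  11='ddca' goto ·  [P2 ends]
  12='cdb' goto c→13
  13='cdbc' goto b→14
  14='cdbcb' goto d→15
  15='cdbcbd' goto ·  [P3 ends]
  16='b' goto c→17
  17='bc' goto a→18
  18='bca' goto b→19
  19='bcab' goto d→20
  20='bcabd' goto ·  [P4 ends]
  21='ca' goto ·  [P6 ends]

BFS fail/out derivation:
  n1('c'): parent n0 fail=0; on 'c' 0 → fail=0;  out ∅∪∅=∅
  n4('d'): parent n0 fail=0; on 'd' 0 → fail=0;  out ∅∪∅=∅
  n16('b'): parent n0 fail=0; on 'b' 0 → fail=0;  out ∅∪∅=∅
  n2('cd'): parent n1 fail=0; on 'd' 0 → fail=4;  out {5}∪∅={5}
  n5('dd'): parent n4 fail=0; on 'd' 0 → fail=4;  out ∅∪∅=∅
  n17('bc'): parent n16 fail=0; on 'c' 0 → fail=1;  out ∅∪∅=∅
  n21('ca'): parent n1 fail=0; on 'a' 0 → fail=0;  out {6}∪∅={6}
  n3('cda'): parent n2 fail=4; on 'a' 4→0 → fail=0;  out {0}∪∅={0}
  n6('ddb'): parent n5 fail=4; on 'b' 4→0 → fail=16;  out ∅∪∅=∅
  n10('ddc'): parent n5 fail=4; on 'c' 4→0 → fail=1;  out ∅∪∅=∅
  n12('cdb'): parent n2 fail=4; on 'b' 4→0 → fail=16;  out ∅∪∅=∅
  n18('bca'): parent n17 fail=1; on 'a' 1 → fail=21;  out ∅∪{6}={6}
  n7('ddbd'): parent n6 fail=16; on 'd' 16→0 → fail=4;  out ∅∪∅=∅
  n11('ddca'): parent n10 fail=1; on 'a' 1 → fail=21;  out {2}∪{6}={2,6}
  n13('cdbc'): parent n12 fail=16; on 'c' 16 → fail=17;  out ∅∪∅=∅
  n19('bcab'): parent n18 fail=21; on 'b' 21→0 → fail=16;  out ∅∪∅=∅
  n8('ddbda'): parent n7 fail=4; on 'a' 4→0 → fail=0;  out ∅∪∅=∅
  n14('cdbcb'): parent n13 fail=17; on 'b' 17→1→0 → fail=16;  out ∅∪∅=∅
  n20('bcabd'): parent n19 fail=16; on 'd' 16→0 → fail=4;  out {4}∪∅={4}
  n9('ddbdaa'): parent n8 fail=0; on 'a' 0 → fail=0;  out {1}∪∅={1}
  n15('cdbcbd'): parent n14 fail=16; on 'd' 16→0 → fail=4;  out {3}∪∅={3}

Scan:
pos 0 'b': at 16
pos 1 'c': at 17
pos 2 'a': at 18  emit P6@[1:2]
pos 3 'b': at 19
pos 4 'c': at 17 (fail-walked)
pos 5 'a': at 18  emit P6@[4:5]
pos 6 'b': at 19
pos 7 'd': at 20  emit P4@[3:7]
pos 8 'c': at 1 (fail-walked)
pos 9 'd': at 2  emit P5@[8:9]
pos 10 'b': at 12
pos 11 'b': at 16 (fail-walked)
pos 12 'c': at 17
pos 13 'a': at 18  emit P6@[12:13]
pos 14 'b': at 19
pos 15 'd': at 20  emit P4@[11:15]
pos 16 'c': at 1 (fail-walked)
pos 17 'd': at 2  emit P5@[16:17]
pos 18 'a': at 3  emit P0@[16:18]
pos 19 'c': at 1 (fail-walked)
pos 20 'd': at 2  emit P5@[19:20]
pos 21 'b': at 12
pos 22 'c': at 13
pos 23 'b': at 14
pos 24 'd': at 15  emit P3@[19:24]
pos 25 'c': at 1 (fail-walked)
pos 26 'a': at 21  emit P6@[25:26]
pos 27 'c': at 1 (fail-walked)
pos 28 'a': at 21  emit P6@[27:28]
pos 29 'd': at 4 (fail-walked)
pos 30 'd': at 5
pos 31 'b': at 6
pos 32 'd': at 7
pos 33 'a': at 8
pos 34 'a': at 9  emit P1@[29:34]
pos 35 'c': at 1 (fail-walked)
pos 36 'd': at 2  emit P5@[35:36]
pos 37 'c': at 1 (fail-walked)
pos 38 'd': at 2  emit P5@[37:38]
pos 39 'a': at 3  emit P0@[37:39]
pos 40 'd': at 4 (fail-walked)
pos 41 'b': at 16 (fail-walked)
pos 42 'c': at 17
pos 43 'c': at 1 (fail-walked)
pos 44 'a': at 21  emit P6@[43:44]
pos 45 'd': at 4 (fail-walked)
pos 46 'd': at 5
pos 47 'c': at 10
pos 48 'a': at 11  emit P2@[45:48],P6@[47:48]
pos 49 'a': at 0 (fail-walked)
pos 50 'c': at 1
pos 51 'd': at 2  emit P5@[50:51]
pos 52 'a': at 3  emit P0@[50:52]
pos 53 'c': at 1 (fail-walked)
pos 54 'd': at 2  emit P5@[53:54]
pos 55 'b': at 12
pos 56 'c': at 13
pos 57 'b': at 14
pos 58 'd': at 15  emit P3@[53:58]
pos 59 'c': at 1 (fail-walked)
pos 60 'd': at 2  emit P5@[59:60]
pos 61 'c': at 1 (fail-walked)
pos 62 'c': at 1 (fail-walked)
pos 63 'b': at 16 (fail-walked)

Result: [[2,6],[5,6],[7,4],[9,5],[13,6],[15,4],[17,5],[18,0],[20,5],[24,3],[26,6],[28,6],[34,1],[36,5],[38,5],[39,0],[44,6],[48,2],[48,6],[51,5],[52,0],[54,5],[58,3],[60,5]]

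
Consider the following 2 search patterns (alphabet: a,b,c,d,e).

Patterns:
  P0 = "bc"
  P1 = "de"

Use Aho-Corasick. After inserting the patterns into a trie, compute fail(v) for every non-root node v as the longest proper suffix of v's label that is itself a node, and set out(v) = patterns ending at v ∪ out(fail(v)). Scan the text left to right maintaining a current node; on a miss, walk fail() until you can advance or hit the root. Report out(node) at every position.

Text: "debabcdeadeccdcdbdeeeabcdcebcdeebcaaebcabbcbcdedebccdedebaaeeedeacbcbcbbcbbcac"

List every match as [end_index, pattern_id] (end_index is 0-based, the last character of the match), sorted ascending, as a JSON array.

Build:
Trie (insert patterns):
  0='ε' goto b→1 d→3
  1='b' goto c→2
  2='bc' goto ·  [P0 ends]
  3='d' goto e→4
  4='de' goto ·  [P1 ends]

Failure links (BFS by depth):
  n1('b'): parent n0 fail=0; on 'b' 0 → fail=0;  out ∅∪∅=∅
  n3('d'): parent n0 fail=0; on 'd' 0 → fail=0;  out ∅∪∅=∅
  n2('bc'): parent n1 fail=0; on 'c' 0 → fail=0;  out {0}∪∅={0}
  n4('de'): parent n3 fail=0; on 'e' 0 → fail=0;  out {1}∪∅={1}

Run:
i=0 'd': node 0→3
i=1 'e': node 3→4  emit P1@[0:1]
i=2 'b': node 4→1 (fail-walked)
i=3 'a': node 1→0 (fail-walked)
i=4 'b': node 0→1
i=5 'c': node 1→2  emit P0@[4:5]
i=6 'd': node 2→3 (fail-walked)
i=7 'e': node 3→4  emit P1@[6:7]
i=8 'a': node 4→0 (fail-walked)
i=9 'd': node 0→3
i=10 'e': node 3→4  emit P1@[9:10]
i=11 'c': node 4→0 (fail-walked)
i=12 'c': node 0→0
i=13 'd': node 0→3
i=14 'c': node 3→0 (fail-walked)
i=15 'd': node 0→3
i=16 'b': node 3→1 (fail-walked)
i=17 'd': node 1→3 (fail-walked)
i=18 'e': node 3→4  emit P1@[17:18]
i=19 'e': node 4→0 (fail-walked)
i=20 'e': node 0→0
i=21 'a': node 0→0
i=22 'b': node 0→1
i=23 'c': node 1→2  emit P0@[22:23]
i=24 'd': node 2→3 (fail-walked)
i=25 'c': node 3→0 (fail-walked)
i=26 'e': node 0→0
i=27 'b': node 0→1
i=28 'c': node 1→2  emit P0@[27:28]
i=29 'd': node 2→3 (fail-walked)
i=30 'e': node 3→4  emit P1@[29:30]
i=31 'e': node 4→0 (fail-walked)
i=32 'b': node 0→1
i=33 'c': node 1→2  emit P0@[32:33]
i=34 'a': node 2→0 (fail-walked)
i=35 'a': node 0→0
i=36 'e': node 0→0
i=37 'b': node 0→1
i=38 'c': node 1→2  emit P0@[37:38]
i=39 'a': node 2→0 (fail-walked)
i=40 'b': node 0→1
i=41 'b': node 1→1 (fail-walked)
i=42 'c': node 1→2  emit P0@[41:42]
i=43 'b': node 2→1 (fail-walked)
i=44 'c': node 1→2  emit P0@[43:44]
i=45 'd': node 2→3 (fail-walked)
i=46 'e': node 3→4  emit P1@[45:46]
i=47 'd': node 4→3 (fail-walked)
i=48 'e': node 3→4  emit P1@[47:48]
i=49 'b': node 4→1 (fail-walked)
i=50 'c': node 1→2  emit P0@[49:50]
i=51 'c': node 2→0 (fail-walked)
i=52 'd': node 0→3
i=53 'e': node 3→4  emit P1@[52:53]
i=54 'd': node 4→3 (fail-walked)
i=55 'e': node 3→4  emit P1@[54:55]
i=56 'b': node 4→1 (fail-walked)
i=57 'a': node 1→0 (fail-walked)
i=58 'a': node 0→0
i=59 'e': node 0→0
i=60 'e': node 0→0
i=61 'e': node 0→0
i=62 'd': node 0→3
i=63 'e': node 3→4  emit P1@[62:63]
i=64 'a': node 4→0 (fail-walked)
i=65 'c': node 0→0
i=66 'b': node 0→1
i=67 'c': node 1→2  emit P0@[66:67]
i=68 'b': node 2→1 (fail-walked)
i=69 'c': node 1→2  emit P0@[68:69]
i=70 'b': node 2→1 (fail-walked)
i=71 'b': node 1→1 (fail-walked)
i=72 'c': node 1→2  emit P0@[71:72]
i=73 'b': node 2→1 (fail-walked)
i=74 'b': node 1→1 (fail-walked)
i=75 'c': node 1→2  emit P0@[74:75]
i=76 'a': node 2→0 (fail-walked)
i=77 'c': node 0→0

All matches (sorted): [[1,1],[5,0],[7,1],[10,1],[18,1],[23,0],[28,0],[30,1],[33,0],[38,0],[42,0],[44,0],[46,1],[48,1],[50,0],[53,1],[55,1],[63,1],[67,0],[69,0],[72,0],[75,0]]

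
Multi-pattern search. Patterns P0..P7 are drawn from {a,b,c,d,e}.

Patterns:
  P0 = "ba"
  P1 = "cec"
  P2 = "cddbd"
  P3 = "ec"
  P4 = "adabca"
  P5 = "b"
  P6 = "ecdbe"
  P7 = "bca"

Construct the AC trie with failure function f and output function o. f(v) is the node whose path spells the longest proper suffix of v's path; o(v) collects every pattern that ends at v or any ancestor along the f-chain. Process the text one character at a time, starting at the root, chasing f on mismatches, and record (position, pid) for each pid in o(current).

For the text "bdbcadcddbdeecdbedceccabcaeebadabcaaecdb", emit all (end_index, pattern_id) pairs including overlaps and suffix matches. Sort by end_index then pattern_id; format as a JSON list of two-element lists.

Build automaton:
Trie nodes:
  0='ε' goto a→12 b→1 c→3 e→10
  1='b' goto a→2 c→21  [P5 ends]
  2='ba' goto ·  [P0 ends]
  3='c' goto d→6 e→4
  4='ce' goto c→5
  5='cec' goto ·  [P1 ends]
  6='cd' goto d→7
  7='cdd' goto b→8
  8='cddb' goto d→9
  9='cddbd' goto ·  [P2 ends]
  10='e' goto c→11
  11='ec' goto d→18  [P3 ends]
  12='a' goto d→13
  13='ad' goto a→14
  14='ada' goto b→15
  15='adab' goto c→16
  16='adabc' goto a→17
  17='adabca' goto ·  [P4 ends]
  18='ecd' goto b→19
  19='ecdb' goto e→20
  20='ecdbe' goto ·  [P6 ends]
  21='bc' goto a→22
  22='bca' goto ·  [P7 ends]

BFS fail/out derivation:
  fail(1) 'b': from fail(0)=0 chase 'b': 0 ⇒ 0;  out={5}∪out(0)={5}
  fail(3) 'c': from fail(0)=0 chase 'c': 0 ⇒ 0;  out=∅∪out(0)=∅
  fail(10) 'e': from fail(0)=0 chase 'e': 0 ⇒ 0;  out=∅∪out(0)=∅
  fail(12) 'a': from fail(0)=0 chase 'a': 0 ⇒ 0;  out=∅∪out(0)=∅
  fail(2) 'ba': from fail(1)=0 chase 'a': 0 ⇒ 12;  out={0}∪out(12)={0}
  fail(4) 'ce': from fail(3)=0 chase 'e': 0 ⇒ 10;  out=∅∪out(10)=∅
  fail(6) 'cd': from fail(3)=0 chase 'd': 0 ⇒ 0;  out=∅∪out(0)=∅
  fail(11) 'ec': from fail(10)=0 chase 'c': 0 ⇒ 3;  out={3}∪out(3)={3}
  fail(13) 'ad': from fail(12)=0 chase 'd': 0 ⇒ 0;  out=∅∪out(0)=∅
  fail(21) 'bc': from fail(1)=0 chase 'c': 0 ⇒ 3;  out=∅∪out(3)=∅
  fail(5) 'cec': from fail(4)=10 chase 'c': 10 ⇒ 11;  out={1}∪out(11)={1,3}
  fail(7) 'cdd': from fail(6)=0 chase 'd': 0 ⇒ 0;  out=∅∪out(0)=∅
  fail(14) 'ada': from fail(13)=0 chase 'a': 0 ⇒ 12;  out=∅∪out(12)=∅
  fail(18) 'ecd': from fail(11)=3 chase 'd': 3 ⇒ 6;  out=∅∪out(6)=∅
  fail(22) 'bca': from fail(21)=3 chase 'a': 3→0 ⇒ 12;  out={7}∪out(12)={7}
  fail(8) 'cddb': from fail(7)=0 chase 'b': 0 ⇒ 1;  out=∅∪out(1)={5}
  fail(15) 'adab': from fail(14)=12 chase 'b': 12→0 ⇒ 1;  out=∅∪out(1)={5}
  fail(19) 'ecdb': from fail(18)=6 chase 'b': 6→0 ⇒ 1;  out=∅∪out(1)={5}
  fail(9) 'cddbd': from fail(8)=1 chase 'd': 1→0 ⇒ 0;  out={2}∪out(0)={2}
  fail(16) 'adabc': from fail(15)=1 chase 'c': 1 ⇒ 21;  out=∅∪out(21)=∅
  fail(20) 'ecdbe': from fail(19)=1 chase 'e': 1→0 ⇒ 10;  out={6}∪out(10)={6}
  fail(17) 'adabca': from fail(16)=21 chase 'a': 21 ⇒ 22;  out={4}∪out(22)={4,7}

Run:
i=0 'b': node 0→1  → match P5@[0:0]
i=1 'd': node 1→0 (via fail)
i=2 'b': node 0→1  → match P5@[2:2]
i=3 'c': node 1→21
i=4 'a': node 21→22  → match P7@[2:4]
i=5 'd': node 22→13 (via fail)
i=6 'c': node 13→3 (via fail)
i=7 'd': node 3→6
i=8 'd': node 6→7
i=9 'b': node 7→8  → match P5@[9:9]
i=10 'd': node 8→9  → match P2@[6:10]
i=11 'e': node 9→10 (via fail)
i=12 'e': node 10→10 (via fail)
i=13 'c': node 10→11  → match P3@[12:13]
i=14 'd': node 11→18
i=15 'b': node 18→19  → match P5@[15:15]
i=16 'e': node 19→20  → match P6@[12:16]
i=17 'd': node 20→0 (via fail)
i=18 'c': node 0→3
i=19 'e': node 3→4
i=20 'c': node 4→5  → match P1@[18:20],P3@[19:20]
i=21 'c': node 5→3 (via fail)
i=22 'a': node 3→12 (via fail)
i=23 'b': node 12→1 (via fail)  → match P5@[23:23]
i=24 'c': node 1→21
i=25 'a': node 21→22  → match P7@[23:25]
i=26 'e': node 22→10 (via fail)
i=27 'e': node 10→10 (via fail)
i=28 'b': node 10→1 (via fail)  → match P5@[28:28]
i=29 'a': node 1→2  → match P0@[28:29]
i=30 'd': node 2→13 (via fail)
i=31 'a': node 13→14
i=32 'b': node 14→15  → match P5@[32:32]
i=33 'c': node 15→16
i=34 'a': node 16→17  → match P4@[29:34],P7@[32:34]
i=35 'a': node 17→12 (via fail)
i=36 'e': node 12→10 (via fail)
i=37 'c': node 10→11  → match P3@[36:37]
i=38 'd': node 11→18
i=39 'b': node 18→19  → match P5@[39:39]

Matches: [[0,5],[2,5],[4,7],[9,5],[10,2],[13,3],[15,5],[16,6],[20,1],[20,3],[23,5],[25,7],[28,5],[29,0],[32,5],[34,4],[34,7],[37,3],[39,5]]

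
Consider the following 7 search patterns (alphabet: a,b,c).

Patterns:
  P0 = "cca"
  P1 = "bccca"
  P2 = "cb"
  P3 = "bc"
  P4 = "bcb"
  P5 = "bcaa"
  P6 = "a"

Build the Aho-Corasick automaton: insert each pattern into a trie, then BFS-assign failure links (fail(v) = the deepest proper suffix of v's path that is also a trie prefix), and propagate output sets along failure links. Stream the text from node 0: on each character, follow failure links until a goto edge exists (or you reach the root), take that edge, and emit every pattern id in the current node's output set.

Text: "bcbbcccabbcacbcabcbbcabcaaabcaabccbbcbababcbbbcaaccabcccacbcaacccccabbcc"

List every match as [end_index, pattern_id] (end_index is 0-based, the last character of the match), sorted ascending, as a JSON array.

Build automaton:
Trie (insert patterns):
  n0 'ε': a→13 b→4 c→1
  n1 'c': b→9 c→2
  n2 'cc': a→3
  n3 'cca': ·  [P0 ends]
  n4 'b': c→5
  n5 'bc': a→11 b→10 c→6  [P3 ends]
  n6 'bcc': c→7
  n7 'bccc': a→8
  n8 'bccca': ·  [P1 ends]
  n9 'cb': ·  [P2 ends]
  n10 'bcb': ·  [P4 ends]
  n11 'bca': a→12
  n12 'bcaa': ·  [P5 ends]
  n13 'a': ·  [P6 ends]

Failure links (BFS by depth):
  n1('c'): parent n0 fail=0; on 'c' 0 → fail=0;  out ∅∪∅=∅
  n4('b'): parent n0 fail=0; on 'b' 0 → fail=0;  out ∅∪∅=∅
  n13('a'): parent n0 fail=0; on 'a' 0 → fail=0;  out {6}∪∅={6}
  n2('cc'): parent n1 fail=0; on 'c' 0 → fail=1;  out ∅∪∅=∅
  n5('bc'): parent n4 fail=0; on 'c' 0 → fail=1;  out {3}∪∅={3}
  n9('cb'): parent n1 fail=0; on 'b' 0 → fail=4;  out {2}∪∅={2}
  n3('cca'): parent n2 fail=1; on 'a' 1→0 → fail=13;  out {0}∪{6}={0,6}
  n6('bcc'): parent n5 fail=1; on 'c' 1 → fail=2;  out ∅∪∅=∅
  n10('bcb'): parent n5 fail=1; on 'b' 1 → fail=9;  out {4}∪{2}={2,4}
  n11('bca'): parent n5 fail=1; on 'a' 1→0 → fail=13;  out ∅∪{6}={6}
  n7('bccc'): parent n6 fail=2; on 'c' 2→1 → fail=2;  out ∅∪∅=∅
  n12('bcaa'): parent n11 fail=13; on 'a' 13→0 → fail=13;  out {5}∪{6}={5,6}
  n8('bccca'): parent n7 fail=2; on 'a' 2 → fail=3;  out {1}∪{0,6}={0,1,6}

Run:
[0] read 'b'  n0⇒n4
[1] read 'c'  n4⇒n5  ** P3@[0:1]
[2] read 'b'  n5⇒n10  ** P2@[1:2],P4@[0:2]
[3] read 'b'  n10⇒n4 (fail-walked)
[4] read 'c'  n4⇒n5  ** P3@[3:4]
[5] read 'c'  n5⇒n6
[6] read 'c'  n6⇒n7
[7] read 'a'  n7⇒n8  ** P0@[5:7],P1@[3:7],P6@[7:7]
[8] read 'b'  n8⇒n4 (fail-walked)
[9] read 'b'  n4⇒n4 (fail-walked)
[10] read 'c'  n4⇒n5  ** P3@[9:10]
[11] read 'a'  n5⇒n11  ** P6@[11:11]
[12] read 'c'  n11⇒n1 (fail-walked)
[13] read 'b'  n1⇒n9  ** P2@[12:13]
[14] read 'c'  n9⇒n5 (fail-walked)  ** P3@[13:14]
[15] read 'a'  n5⇒n11  ** P6@[15:15]
[16] read 'b'  n11⇒n4 (fail-walked)
[17] read 'c'  n4⇒n5  ** P3@[16:17]
[18] read 'b'  n5⇒n10  ** P2@[17:18],P4@[16:18]
[19] read 'b'  n10⇒n4 (fail-walked)
[20] read 'c'  n4⇒n5  ** P3@[19:20]
[21] read 'a'  n5⇒n11  ** P6@[21:21]
[22] read 'b'  n11⇒n4 (fail-walked)
[23] read 'c'  n4⇒n5  ** P3@[22:23]
[24] read 'a'  n5⇒n11  ** P6@[24:24]
[25] read 'a'  n11⇒n12  ** P5@[22:25],P6@[25:25]
[26] read 'a'  n12⇒n13 (fail-walked)  ** P6@[26:26]
[27] read 'b'  n13⇒n4 (fail-walked)
[28] read 'c'  n4⇒n5  ** P3@[27:28]
[29] read 'a'  n5⇒n11  ** P6@[29:29]
[30] read 'a'  n11⇒n12  ** P5@[27:30],P6@[30:30]
[31] read 'b'  n12⇒n4 (fail-walked)
[32] read 'c'  n4⇒n5  ** P3@[31:32]
[33] read 'c'  n5⇒n6
[34] read 'b'  n6⇒n9 (fail-walked)  ** P2@[33:34]
[35] read 'b'  n9⇒n4 (fail-walked)
[36] read 'c'  n4⇒n5  ** P3@[35:36]
[37] read 'b'  n5⇒n10  ** P2@[36:37],P4@[35:37]
[38] read 'a'  n10⇒n13 (fail-walked)  ** P6@[38:38]
[39] read 'b'  n13⇒n4 (fail-walked)
[40] read 'a'  n4⇒n13 (fail-walked)  ** P6@[40:40]
[41] read 'b'  n13⇒n4 (fail-walked)
[42] read 'c'  n4⇒n5  ** P3@[41:42]
[43] read 'b'  n5⇒n10  ** P2@[42:43],P4@[41:43]
[44] read 'b'  n10⇒n4 (fail-walked)
[45] read 'b'  n4⇒n4 (fail-walked)
[46] read 'c'  n4⇒n5  ** P3@[45:46]
[47] read 'a'  n5⇒n11  ** P6@[47:47]
[48] read 'a'  n11⇒n12  ** P5@[45:48],P6@[48:48]
[49] read 'c'  n12⇒n1 (fail-walked)
[50] read 'c'  n1⇒n2
[51] read 'a'  n2⇒n3  ** P0@[49:51],P6@[51:51]
[52] read 'b'  n3⇒n4 (fail-walked)
[53] read 'c'  n4⇒n5  ** P3@[52:53]
[54] read 'c'  n5⇒n6
[55] read 'c'  n6⇒n7
[56] read 'a'  n7⇒n8  ** P0@[54:56],P1@[52:56],P6@[56:56]
[57] read 'c'  n8⇒n1 (fail-walked)
[58] read 'b'  n1⇒n9  ** P2@[57:58]
[59] read 'c'  n9⇒n5 (fail-walked)  ** P3@[58:59]
[60] read 'a'  n5⇒n11  ** P6@[60:60]
[61] read 'a'  n11⇒n12  ** P5@[58:61],P6@[61:61]
[62] read 'c'  n12⇒n1 (fail-walked)
[63] read 'c'  n1⇒n2
[64] read 'c'  n2⇒n2 (fail-walked)
[65] read 'c'  n2⇒n2 (fail-walked)
[66] read 'c'  n2⇒n2 (fail-walked)
[67] read 'a'  n2⇒n3  ** P0@[65:67],P6@[67:67]
[68] read 'b'  n3⇒n4 (fail-walked)
[69] read 'b'  n4⇒n4 (fail-walked)
[70] read 'c'  n4⇒n5  ** P3@[69:70]
[71] read 'c'  n5⇒n6

Result: [[1,3],[2,2],[2,4],[4,3],[7,0],[7,1],[7,6],[10,3],[11,6],[13,2],[14,3],[15,6],[17,3],[18,2],[18,4],[20,3],[21,6],[23,3],[24,6],[25,5],[25,6],[26,6],[28,3],[29,6],[30,5],[30,6],[32,3],[34,2],[36,3],[37,2],[37,4],[38,6],[40,6],[42,3],[43,2],[43,4],[46,3],[47,6],[48,5],[48,6],[51,0],[51,6],[53,3],[56,0],[56,1],[56,6],[58,2],[59,3],[60,6],[61,5],[61,6],[67,0],[67,6],[70,3]]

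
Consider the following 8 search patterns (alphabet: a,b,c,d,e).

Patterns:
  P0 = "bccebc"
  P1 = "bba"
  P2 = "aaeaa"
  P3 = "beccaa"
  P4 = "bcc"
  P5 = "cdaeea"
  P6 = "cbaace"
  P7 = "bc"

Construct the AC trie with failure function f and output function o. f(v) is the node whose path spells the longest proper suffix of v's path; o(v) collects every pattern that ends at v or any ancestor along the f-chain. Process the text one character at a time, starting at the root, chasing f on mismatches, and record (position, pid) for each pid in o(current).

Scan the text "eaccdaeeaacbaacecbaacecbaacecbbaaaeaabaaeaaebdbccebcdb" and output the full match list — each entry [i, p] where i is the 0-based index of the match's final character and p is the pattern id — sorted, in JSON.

Build:
Trie (insert patterns):
  n0 'ε': a→9 b→1 c→19
  n1 'b': b→7 c→2 e→14
  n2 'bc': c→3  [P7 ends]
  n3 'bcc': e→4  [P4 ends]
  n4 'bcce': b→5
  n5 'bcceb': c→6
  n6 'bccebc': ·  [P0 ends]
  n7 'bb': a→8
  n8 'bba': ·  [P1 ends]
  n9 'a': a→10
  n10 'aa': e→11
  n11 'aae': a→12
  n12 'aaea': a→13
  n13 'aaeaa': ·  [P2 ends]
  n14 'be': c→15
  n15 'bec': c→16
  n16 'becc': a→17
  n17 'becca': a→18
  n18 'beccaa': ·  [P3 ends]
  n19 'c': b→25 d→20
  n20 'cd': a→21
  n21 'cda': e→22
  n22 'cdae': e→23
  n23 'cdaee': a→24
  n24 'cdaeea': ·  [P5 ends]
  n25 'cb': a→26
  n26 'cba': a→27
  n27 'cbaa': c→28
  n28 'cbaac': e→29
  n29 'cbaace': ·  [P6 ends]

BFS fail/out derivation:
  fail(1) 'b': from fail(0)=0 chase 'b': 0 ⇒ 0;  out=∅∪out(0)=∅
  fail(9) 'a': from fail(0)=0 chase 'a': 0 ⇒ 0;  out=∅∪out(0)=∅
  fail(19) 'c': from fail(0)=0 chase 'c': 0 ⇒ 0;  out=∅∪out(0)=∅
  fail(2) 'bc': from fail(1)=0 chase 'c': 0 ⇒ 19;  out={7}∪out(19)={7}
  fail(7) 'bb': from fail(1)=0 chase 'b': 0 ⇒ 1;  out=∅∪out(1)=∅
  fail(10) 'aa': from fail(9)=0 chase 'a': 0 ⇒ 9;  out=∅∪out(9)=∅
  fail(14) 'be': from fail(1)=0 chase 'e': 0 ⇒ 0;  out=∅∪out(0)=∅
  fail(20) 'cd': from fail(19)=0 chase 'd': 0 ⇒ 0;  out=∅∪out(0)=∅
  fail(25) 'cb': from fail(19)=0 chase 'b': 0 ⇒ 1;  out=∅∪out(1)=∅
  fail(3) 'bcc': from fail(2)=19 chase 'c': 19→0 ⇒ 19;  out={4}∪out(19)={4}
  fail(8) 'bba': from fail(7)=1 chase 'a': 1→0 ⇒ 9;  out={1}∪out(9)={1}
  fail(11) 'aae': from fail(10)=9 chase 'e': 9→0 ⇒ 0;  out=∅∪out(0)=∅
  fail(15) 'bec': from fail(14)=0 chase 'c': 0 ⇒ 19;  out=∅∪out(19)=∅
  fail(21) 'cda': from fail(20)=0 chase 'a': 0 ⇒ 9;  out=∅∪out(9)=∅
  fail(26) 'cba': from fail(25)=1 chase 'a': 1→0 ⇒ 9;  out=∅∪out(9)=∅
  fail(4) 'bcce': from fail(3)=19 chase 'e': 19→0 ⇒ 0;  out=∅∪out(0)=∅
  fail(12) 'aaea': from fail(11)=0 chase 'a': 0 ⇒ 9;  out=∅∪out(9)=∅
  fail(16) 'becc': from fail(15)=19 chase 'c': 19→0 ⇒ 19;  out=∅∪out(19)=∅
  fail(22) 'cdae': from fail(21)=9 chase 'e': 9→0 ⇒ 0;  out=∅∪out(0)=∅
  fail(27) 'cbaa': from fail(26)=9 chase 'a': 9 ⇒ 10;  out=∅∪out(10)=∅
  fail(5) 'bcceb': from fail(4)=0 chase 'b': 0 ⇒ 1;  out=∅∪out(1)=∅
  fail(13) 'aaeaa': from fail(12)=9 chase 'a': 9 ⇒ 10;  out={2}∪out(10)={2}
  fail(17) 'becca': from fail(16)=19 chase 'a': 19→0 ⇒ 9;  out=∅∪out(9)=∅
  fail(23) 'cdaee': from fail(22)=0 chase 'e': 0 ⇒ 0;  out=∅∪out(0)=∅
  fail(28) 'cbaac': from fail(27)=10 chase 'c': 10→9→0 ⇒ 19;  out=∅∪out(19)=∅
  fail(6) 'bccebc': from fail(5)=1 chase 'c': 1 ⇒ 2;  out={0}∪out(2)={0,7}
  fail(18) 'beccaa': from fail(17)=9 chase 'a': 9 ⇒ 10;  out={3}∪out(10)={3}
  fail(24) 'cdaeea': from fail(23)=0 chase 'a': 0 ⇒ 9;  out={5}∪out(9)={5}
  fail(29) 'cbaace': from fail(28)=19 chase 'e': 19→0 ⇒ 0;  out={6}∪out(0)={6}

Run:
[0] read 'e'  n0⇒n0
[1] read 'a'  n0⇒n9
[2] read 'c'  n9⇒n19 (via fail)
[3] read 'c'  n19⇒n19 (via fail)
[4] read 'd'  n19⇒n20
[5] read 'a'  n20⇒n21
[6] read 'e'  n21⇒n22
[7] read 'e'  n22⇒n23
[8] read 'a'  n23⇒n24  ** P5@[3:8]
[9] read 'a'  n24⇒n10 (via fail)
[10] read 'c'  n10⇒n19 (via fail)
[11] read 'b'  n19⇒n25
[12] read 'a'  n25⇒n26
[13] read 'a'  n26⇒n27
[14] read 'c'  n27⇒n28
[15] read 'e'  n28⇒n29  ** P6@[10:15]
[16] read 'c'  n29⇒n19 (via fail)
[17] read 'b'  n19⇒n25
[18] read 'a'  n25⇒n26
[19] read 'a'  n26⇒n27
[20] read 'c'  n27⇒n28
[21] read 'e'  n28⇒n29  ** P6@[16:21]
[22] read 'c'  n29⇒n19 (via fail)
[23] read 'b'  n19⇒n25
[24] read 'a'  n25⇒n26
[25] read 'a'  n26⇒n27
[26] read 'c'  n27⇒n28
[27] read 'e'  n28⇒n29  ** P6@[22:27]
[28] read 'c'  n29⇒n19 (via fail)
[29] read 'b'  n19⇒n25
[30] read 'b'  n25⇒n7 (via fail)
[31] read 'a'  n7⇒n8  ** P1@[29:31]
[32] read 'a'  n8⇒n10 (via fail)
[33] read 'a'  n10⇒n10 (via fail)
[34] read 'e'  n10⇒n11
[35] read 'a'  n11⇒n12
[36] read 'a'  n12⇒n13  ** P2@[32:36]
[37] read 'b'  n13⇒n1 (via fail)
[38] read 'a'  n1⇒n9 (via fail)
[39] read 'a'  n9⇒n10
[40] read 'e'  n10⇒n11
[41] read 'a'  n11⇒n12
[42] read 'a'  n12⇒n13  ** P2@[38:42]
[43] read 'e'  n13⇒n11 (via fail)
[44] read 'b'  n11⇒n1 (via fail)
[45] read 'd'  n1⇒n0 (via fail)
[46] read 'b'  n0⇒n1
[47] read 'c'  n1⇒n2  ** P7@[46:47]
[48] read 'c'  n2⇒n3  ** P4@[46:48]
[49] read 'e'  n3⇒n4
[50] read 'b'  n4⇒n5
[51] read 'c'  n5⇒n6  ** P0@[46:51],P7@[50:51]
[52] read 'd'  n6⇒n20 (via fail)
[53] read 'b'  n20⇒n1 (via fail)

All matches (sorted): [[8,5],[15,6],[21,6],[27,6],[31,1],[36,2],[42,2],[47,7],[48,4],[51,0],[51,7]]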